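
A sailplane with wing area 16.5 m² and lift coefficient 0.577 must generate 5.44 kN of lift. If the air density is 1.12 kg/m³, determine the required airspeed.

v = 31.9 m/s

L = ½ρv²S·CL ⇒ v = √(2L/(ρ·S·CL))
v = √(2 × 5440 / (1.12 × 16.5 × 0.577)) = √1020 = 31.9 m/s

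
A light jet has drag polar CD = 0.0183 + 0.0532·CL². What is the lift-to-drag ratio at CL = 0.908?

L/D = 14.6

CD = 0.0183 + 0.0532 × 0.908² = 0.06216
L/D = CL/CD = 0.908 / 0.06216 = 14.6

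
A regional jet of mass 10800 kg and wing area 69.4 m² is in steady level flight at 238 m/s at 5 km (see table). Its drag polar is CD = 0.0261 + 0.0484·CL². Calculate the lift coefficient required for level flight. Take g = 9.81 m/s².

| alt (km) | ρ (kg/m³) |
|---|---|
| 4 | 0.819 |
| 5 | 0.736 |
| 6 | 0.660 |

At 5 km, from the table: ρ = 0.736 kg/m³.
Weight W = mg = 10800 × 9.81 = 1.0595×10^5 N; in level flight L = W.
q = ½ρv² = ½ × 0.736 × 238² = 20840 Pa.
CL = 2W/(ρv²S) = 2×1.0595×10^5/(0.736×238²×69.4) = 0.07324.

CL = 0.0732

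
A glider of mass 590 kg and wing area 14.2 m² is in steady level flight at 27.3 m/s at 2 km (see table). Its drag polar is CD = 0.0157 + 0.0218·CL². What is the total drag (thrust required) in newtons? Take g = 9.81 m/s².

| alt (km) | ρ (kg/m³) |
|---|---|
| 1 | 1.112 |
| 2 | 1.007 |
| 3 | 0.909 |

D = 221 N

At 2 km, from the table: ρ = 1.007 kg/m³.
Level flight ⇒ L = W = m·g = 590 × 9.81 = 5787.9 N.
Dynamic pressure q = 0.5 × 1.007 × 27.3² = 375.3 Pa.
CL = 2W/(ρv²S) = 2×5787.9/(1.007×27.3²×14.2) = 1.086.
CD = 0.0157 + 0.0218 × 1.086² = 0.04142.
D = q·S·CD = 375.3 × 14.2 × 0.04142 = 220.7 N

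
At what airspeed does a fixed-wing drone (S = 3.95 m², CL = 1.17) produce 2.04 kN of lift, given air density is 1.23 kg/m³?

v = 26.8 m/s

L = ½ρv²S·CL ⇒ v = √(2L/(ρ·S·CL))
v = √(2 × 2040 / (1.23 × 3.95 × 1.17)) = √717.7 = 26.8 m/s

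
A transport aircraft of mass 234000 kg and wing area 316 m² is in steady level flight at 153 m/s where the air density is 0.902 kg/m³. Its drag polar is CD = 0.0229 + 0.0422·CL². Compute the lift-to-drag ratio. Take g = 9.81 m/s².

In steady level flight, lift balances weight: W = mg = 234000 × 9.81 = 2.2955×10^6 N.
q = ½ρv² = ½ × 0.902 × 153² = 10560 Pa.
Required CL = L/(qS) = 2.2955×10^6/(10560·316) = 0.6881.
CD = 0.0229 + 0.0422 × 0.6881² = 0.04288.
L/D = CL/CD = 0.6881 / 0.04288 = 16

L/D = 16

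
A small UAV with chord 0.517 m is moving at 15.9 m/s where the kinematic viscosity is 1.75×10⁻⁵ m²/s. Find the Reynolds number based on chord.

Re = v·c/ν = 15.9 × 0.517 / (1.75×10⁻⁵) = 4.7×10^5

Re = 4.7×10^5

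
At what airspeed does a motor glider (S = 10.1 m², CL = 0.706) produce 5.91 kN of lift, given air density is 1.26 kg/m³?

v = 36.3 m/s

L = ½ρv²S·CL ⇒ v = √(2L/(ρ·S·CL))
v = √(2 × 5910 / (1.26 × 10.1 × 0.706)) = √1316 = 36.3 m/s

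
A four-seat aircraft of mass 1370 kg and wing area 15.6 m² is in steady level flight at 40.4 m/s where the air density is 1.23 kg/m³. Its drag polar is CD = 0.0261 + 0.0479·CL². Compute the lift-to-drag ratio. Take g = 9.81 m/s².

L/D = 14

In steady level flight, lift balances weight: W = mg = 1370 × 9.81 = 13440 N.
Dynamic pressure q = 0.5 × 1.23 × 40.4² = 1004 Pa.
CL = W/(q·S) = 13440 / (1004 × 15.6) = 0.8583.
CD = 0.0261 + 0.0479 × 0.8583² = 0.06138.
L/D = CL/CD = 0.8583 / 0.06138 = 14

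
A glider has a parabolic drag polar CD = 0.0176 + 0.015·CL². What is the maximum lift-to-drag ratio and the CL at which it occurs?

For CD = CD0 + K·CL², (L/D)max occurs at CL* = √(CD0/K) and equals 1/(2√(K·CD0)).
(L/D)max = 1/(2√(0.015 × 0.0176)) = 1/(2 × 0.01625) = 30.8
CL* = √(0.0176/0.015) = 1.08

(L/D)max = 30.8, at CL = 1.08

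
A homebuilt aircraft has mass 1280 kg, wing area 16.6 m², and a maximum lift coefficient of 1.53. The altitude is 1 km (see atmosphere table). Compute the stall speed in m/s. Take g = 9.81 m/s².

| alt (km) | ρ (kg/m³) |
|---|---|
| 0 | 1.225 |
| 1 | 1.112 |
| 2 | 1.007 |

At 1 km, from the table: ρ = 1.112 kg/m³.
Stall occurs when L = W at CL,max. W = mg = 1280 × 9.81 = 12560 N.
V_stall = √(2W/(ρ·S·CL,max)) = √(2 × 12560 / (1.112 × 16.6 × 1.53))
V_stall = √889.2 = 29.8 m/s

V_stall = 29.8 m/s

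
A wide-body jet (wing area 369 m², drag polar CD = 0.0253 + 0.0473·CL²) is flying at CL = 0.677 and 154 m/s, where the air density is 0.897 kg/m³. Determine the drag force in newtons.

CD = 0.0253 + 0.0473 × 0.677² = 0.04698
D = ½ρv²S·CD = ½ × 0.897 × 154² × 369 × 0.04698 = 1.84×10^5 N

D = 1.84×10^5 N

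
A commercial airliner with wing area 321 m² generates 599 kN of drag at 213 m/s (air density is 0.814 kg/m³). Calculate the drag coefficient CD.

From D = ½ρv²S·CD, rearranging gives CD = 2D/(ρv²S).
CD = 2 × 5.99×10^5 / (0.814 × 213² × 321) = 0.101

CD = 0.101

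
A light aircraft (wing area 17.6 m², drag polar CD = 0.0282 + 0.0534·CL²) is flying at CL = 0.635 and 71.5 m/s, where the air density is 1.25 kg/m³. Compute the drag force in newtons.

D = 2800 N

CD = 0.0282 + 0.0534 × 0.635² = 0.04973
D = ½ρv²S·CD = ½ × 1.25 × 71.5² × 17.6 × 0.04973 = 2800 N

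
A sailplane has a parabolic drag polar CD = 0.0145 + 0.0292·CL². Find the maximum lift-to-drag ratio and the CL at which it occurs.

(L/D)max = 24.3, at CL = 0.705

For CD = CD0 + K·CL², (L/D)max occurs at CL* = √(CD0/K) and equals 1/(2√(K·CD0)).
(L/D)max = 1/(2√(0.0292 × 0.0145)) = 1/(2 × 0.02058) = 24.3
CL* = √(0.0145/0.0292) = 0.705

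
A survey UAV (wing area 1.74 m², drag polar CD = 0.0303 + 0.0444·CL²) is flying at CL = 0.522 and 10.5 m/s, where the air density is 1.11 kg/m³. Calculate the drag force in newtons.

CD = 0.0303 + 0.0444 × 0.522² = 0.0424
D = ½ρv²S·CD = ½ × 1.11 × 10.5² × 1.74 × 0.0424 = 4.51 N

D = 4.51 N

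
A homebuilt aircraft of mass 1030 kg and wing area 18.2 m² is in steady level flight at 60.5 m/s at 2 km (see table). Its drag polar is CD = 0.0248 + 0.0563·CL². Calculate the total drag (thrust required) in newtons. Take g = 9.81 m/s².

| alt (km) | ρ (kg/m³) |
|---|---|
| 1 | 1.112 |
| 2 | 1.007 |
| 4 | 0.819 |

D = 1000 N

At 2 km, from the table: ρ = 1.007 kg/m³.
Weight W = mg = 1030 × 9.81 = 10104 N; in level flight L = W.
q = ½ρv² = ½ × 1.007 × 60.5² = 1843 Pa.
CL = 2W/(ρv²S) = 2×10104/(1.007×60.5²×18.2) = 0.3012.
CD = 0.0248 + 0.0563 × 0.3012² = 0.02991.
D = q·S·CD = 1843 × 18.2 × 0.02991 = 1003 N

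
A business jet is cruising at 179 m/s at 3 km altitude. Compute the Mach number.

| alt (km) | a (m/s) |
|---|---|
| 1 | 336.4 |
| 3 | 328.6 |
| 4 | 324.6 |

At 3 km, from the table: a = 328.6 m/s.
M = v/a = 179 / 328.6 = 0.545

M = 0.545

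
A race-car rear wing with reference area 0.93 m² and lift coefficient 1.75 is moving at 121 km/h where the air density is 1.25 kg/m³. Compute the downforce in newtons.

L = 1150 N

Convert speed: v = 121 km/h ÷ 3.6 = 33.61 m/s.
L = ½ρv²S·CL = ½ × 1.25 × 33.61² × 0.93 × 1.75 = 1150 N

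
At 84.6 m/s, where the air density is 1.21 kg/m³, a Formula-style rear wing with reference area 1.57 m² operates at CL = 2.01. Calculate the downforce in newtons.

L = 13700 N

L = ½ρv²S·CL = ½ × 1.21 × 84.6² × 1.57 × 2.01 = 13700 N ≈ 13.7 kN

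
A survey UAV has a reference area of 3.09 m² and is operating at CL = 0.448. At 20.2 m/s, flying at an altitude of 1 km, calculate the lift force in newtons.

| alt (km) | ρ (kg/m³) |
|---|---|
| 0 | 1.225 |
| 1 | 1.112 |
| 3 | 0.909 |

L = 314 N

At 1 km, from the table: ρ = 1.112 kg/m³.
Dynamic pressure q = ½ρv² = ½ × 1.112 × 20.2² = 226.9 Pa.
L = q·S·CL = 226.9 × 3.09 × 0.448 = 314 N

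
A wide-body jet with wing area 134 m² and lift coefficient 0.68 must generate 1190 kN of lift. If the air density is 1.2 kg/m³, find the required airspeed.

L = ½ρv²S·CL ⇒ v = √(2L/(ρ·S·CL))
v = √(2 × 1.19×10^6 / (1.2 × 134 × 0.68)) = √21770 = 148 m/s

v = 148 m/s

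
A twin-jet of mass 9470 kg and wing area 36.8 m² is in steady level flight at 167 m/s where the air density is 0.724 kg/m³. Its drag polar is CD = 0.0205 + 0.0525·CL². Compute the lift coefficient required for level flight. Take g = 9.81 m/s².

Level flight ⇒ L = W = m·g = 9470 × 9.81 = 92901 N.
q = ½ρv² = ½ × 0.724 × 167² = 10100 Pa.
CL = W/(q·S) = 92901 / (10100 × 36.8) = 0.2501.

CL = 0.25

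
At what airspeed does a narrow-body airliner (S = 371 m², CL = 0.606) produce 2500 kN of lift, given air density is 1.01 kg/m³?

v = 148 m/s

L = ½ρv²S·CL ⇒ v = √(2L/(ρ·S·CL))
v = √(2 × 2.5×10^6 / (1.01 × 371 × 0.606)) = √22020 = 148 m/s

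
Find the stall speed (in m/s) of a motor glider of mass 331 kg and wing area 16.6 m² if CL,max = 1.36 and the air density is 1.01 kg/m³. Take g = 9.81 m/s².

Weight W = mg = 331 × 9.81 = 3247 N.
From L = ½ρV²S·CL,max = W: V_stall = √(2W/(ρSCL,max)) = √(2·3247/(1.01·16.6·1.36))
V_stall = √284.8 = 16.9 m/s

V_stall = 16.9 m/s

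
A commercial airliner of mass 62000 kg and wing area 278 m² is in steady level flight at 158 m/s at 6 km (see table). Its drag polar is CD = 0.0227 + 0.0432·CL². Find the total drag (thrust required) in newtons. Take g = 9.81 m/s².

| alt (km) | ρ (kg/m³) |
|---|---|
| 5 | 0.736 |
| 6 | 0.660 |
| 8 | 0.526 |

D = 59000 N

At 6 km, from the table: ρ = 0.660 kg/m³.
Level flight ⇒ L = W = m·g = 62000 × 9.81 = 6.0822×10^5 N.
Dynamic pressure q = 0.5 × 0.66 × 158² = 8238 Pa.
CL = W/(q·S) = 6.0822×10^5 / (8238 × 278) = 0.2656.
CD = 0.0227 + 0.0432 × 0.2656² = 0.02575.
D = q·S·CD = 8238 × 278 × 0.02575 = 58970 N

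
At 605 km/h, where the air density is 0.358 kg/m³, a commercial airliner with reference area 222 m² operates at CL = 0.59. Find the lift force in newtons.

L = 6.62×10^5 N

Convert speed: v = 605 km/h ÷ 3.6 = 168.1 m/s.
L = ½ρv²S·CL = ½ × 0.358 × 168.1² × 222 × 0.59 = 6.62×10^5 N ≈ 662 kN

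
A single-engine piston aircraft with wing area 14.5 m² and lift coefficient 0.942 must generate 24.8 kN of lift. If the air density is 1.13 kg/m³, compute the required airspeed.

L = ½ρv²S·CL ⇒ v = √(2L/(ρ·S·CL))
v = √(2 × 24800 / (1.13 × 14.5 × 0.942)) = √3214 = 56.7 m/s

v = 56.7 m/s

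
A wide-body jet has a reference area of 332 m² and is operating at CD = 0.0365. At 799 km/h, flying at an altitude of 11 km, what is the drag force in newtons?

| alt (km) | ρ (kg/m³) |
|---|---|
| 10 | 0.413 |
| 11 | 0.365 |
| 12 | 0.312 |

D = 1.09×10^5 N

At 11 km, from the table: ρ = 0.365 kg/m³.
Convert speed: v = 799 km/h ÷ 3.6 = 221.9 m/s.
Dynamic pressure q = ½ρv² = ½ × 0.365 × 221.9² = 8990 Pa.
D = q·S·CD = 8990 × 332 × 0.0365 = 1.09×10^5 N ≈ 109 kN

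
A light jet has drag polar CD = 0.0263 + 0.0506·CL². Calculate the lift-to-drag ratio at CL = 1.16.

L/D = 12.3

CD = 0.0263 + 0.0506 × 1.16² = 0.09439
L/D = CL/CD = 1.16 / 0.09439 = 12.3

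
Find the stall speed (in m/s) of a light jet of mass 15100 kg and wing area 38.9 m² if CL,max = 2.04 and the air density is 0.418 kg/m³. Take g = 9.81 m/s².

V_stall = 94.5 m/s

Weight W = mg = 15100 × 9.81 = 1.481×10^5 N.
V_stall = √(2W/(ρ·S·CL,max)) = √(2 × 1.481×10^5 / (0.418 × 38.9 × 2.04))
V_stall = √8931 = 94.5 m/s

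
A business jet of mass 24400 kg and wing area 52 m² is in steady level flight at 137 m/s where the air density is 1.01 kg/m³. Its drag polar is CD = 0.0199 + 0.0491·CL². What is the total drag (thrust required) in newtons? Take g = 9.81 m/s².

D = 15500 N

Level flight ⇒ L = W = m·g = 24400 × 9.81 = 2.3936×10^5 N.
q = ½ρv² = ½ × 1.01 × 137² = 9478 Pa.
Required CL = L/(qS) = 2.3936×10^5/(9478·52) = 0.4856.
CD = 0.0199 + 0.0491 × 0.4856² = 0.03148.
D = q·S·CD = 9478 × 52 × 0.03148 = 15520 N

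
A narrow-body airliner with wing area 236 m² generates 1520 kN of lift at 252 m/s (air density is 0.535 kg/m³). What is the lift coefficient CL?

From L = ½ρv²S·CL, rearranging gives CL = 2L/(ρv²S).
CL = 2 × 1.52×10^6 / (0.535 × 252² × 236) = 0.379

CL = 0.379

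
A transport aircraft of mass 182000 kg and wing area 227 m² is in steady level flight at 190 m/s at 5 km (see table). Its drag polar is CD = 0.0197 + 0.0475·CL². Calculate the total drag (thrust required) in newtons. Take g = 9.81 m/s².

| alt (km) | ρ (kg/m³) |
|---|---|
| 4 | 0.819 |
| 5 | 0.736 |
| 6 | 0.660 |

D = 1.1×10^5 N

At 5 km, from the table: ρ = 0.736 kg/m³.
Level flight ⇒ L = W = m·g = 182000 × 9.81 = 1.7854×10^6 N.
q = ½ρv² = ½ × 0.736 × 190² = 13280 Pa.
Required CL = L/(qS) = 1.7854×10^6/(13280·227) = 0.5921.
CD = 0.0197 + 0.0475 × 0.5921² = 0.03635.
D = q·S·CD = 13280 × 227 × 0.03635 = 1.096×10^5 N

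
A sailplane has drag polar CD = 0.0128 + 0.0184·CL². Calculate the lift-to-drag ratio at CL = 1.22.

CD = 0.0128 + 0.0184 × 1.22² = 0.04019
L/D = CL/CD = 1.22 / 0.04019 = 30.4

L/D = 30.4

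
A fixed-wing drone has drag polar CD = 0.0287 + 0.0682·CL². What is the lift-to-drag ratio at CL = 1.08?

CD = 0.0287 + 0.0682 × 1.08² = 0.1082
L/D = CL/CD = 1.08 / 0.1082 = 9.98

L/D = 9.98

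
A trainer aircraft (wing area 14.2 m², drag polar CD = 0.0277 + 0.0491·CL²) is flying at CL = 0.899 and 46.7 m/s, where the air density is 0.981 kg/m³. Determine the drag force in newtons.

CD = 0.0277 + 0.0491 × 0.899² = 0.06738
D = ½ρv²S·CD = ½ × 0.981 × 46.7² × 14.2 × 0.06738 = 1020 N

D = 1020 N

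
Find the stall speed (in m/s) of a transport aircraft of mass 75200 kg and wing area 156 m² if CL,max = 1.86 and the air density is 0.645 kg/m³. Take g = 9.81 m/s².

V_stall = 88.8 m/s

Weight W = mg = 75200 × 9.81 = 7.377×10^5 N.
From L = ½ρV²S·CL,max = W: V_stall = √(2W/(ρSCL,max)) = √(2·7.377×10^5/(0.645·156·1.86))
V_stall = √7884 = 88.8 m/s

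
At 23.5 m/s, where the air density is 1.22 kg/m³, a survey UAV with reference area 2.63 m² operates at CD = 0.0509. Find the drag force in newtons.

Dynamic pressure q = ½ρv² = ½ × 1.22 × 23.5² = 336.9 Pa.
D = q·S·CD = 336.9 × 2.63 × 0.0509 = 45.1 N

D = 45.1 N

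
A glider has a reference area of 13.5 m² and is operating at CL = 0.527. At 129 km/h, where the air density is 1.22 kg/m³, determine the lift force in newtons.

L = 5570 N

Convert speed: v = 129 km/h ÷ 3.6 = 35.83 m/s.
Dynamic pressure q = ½ρv² = ½ × 1.22 × 35.83² = 783.3 Pa.
L = q·S·CL = 783.3 × 13.5 × 0.527 = 5570 N ≈ 5.57 kN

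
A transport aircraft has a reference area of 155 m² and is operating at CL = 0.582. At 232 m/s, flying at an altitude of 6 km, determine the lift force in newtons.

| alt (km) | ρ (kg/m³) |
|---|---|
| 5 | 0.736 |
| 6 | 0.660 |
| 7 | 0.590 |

At 6 km, from the table: ρ = 0.660 kg/m³.
L = ½ρv²S·CL = ½ × 0.66 × 232² × 155 × 0.582 = 1.6×10^6 N ≈ 1600 kN

L = 1.6×10^6 N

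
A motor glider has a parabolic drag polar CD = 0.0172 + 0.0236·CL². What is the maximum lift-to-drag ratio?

(L/D)max = 24.8

For CD = CD0 + K·CL², (L/D)max occurs at CL* = √(CD0/K) and equals 1/(2√(K·CD0)).
(L/D)max = 1/(2√(0.0236 × 0.0172)) = 1/(2 × 0.02015) = 24.8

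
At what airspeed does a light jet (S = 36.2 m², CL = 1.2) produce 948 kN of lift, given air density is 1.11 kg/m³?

v = 198 m/s

L = ½ρv²S·CL ⇒ v = √(2L/(ρ·S·CL))
v = √(2 × 9.48×10^5 / (1.11 × 36.2 × 1.2)) = √39320 = 198 m/s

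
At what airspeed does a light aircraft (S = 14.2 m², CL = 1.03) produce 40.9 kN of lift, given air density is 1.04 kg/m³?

v = 73.3 m/s

L = ½ρv²S·CL ⇒ v = √(2L/(ρ·S·CL))
v = √(2 × 40900 / (1.04 × 14.2 × 1.03)) = √5378 = 73.3 m/s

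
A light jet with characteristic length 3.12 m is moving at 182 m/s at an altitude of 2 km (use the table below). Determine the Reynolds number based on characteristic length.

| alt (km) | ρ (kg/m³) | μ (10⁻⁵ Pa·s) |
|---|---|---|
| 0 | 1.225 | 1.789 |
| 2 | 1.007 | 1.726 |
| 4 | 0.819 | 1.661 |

Re = 3.31×10^7

At 2 km, from the table: ρ = 1.007 kg/m³, μ = 1.726×10⁻⁵ Pa·s.
Re = ρ·v·c/μ = 1.007 × 182 × 3.12 / (1.726×10⁻⁵) = 3.31×10^7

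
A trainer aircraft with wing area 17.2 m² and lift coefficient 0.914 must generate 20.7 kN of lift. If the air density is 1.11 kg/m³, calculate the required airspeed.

L = ½ρv²S·CL ⇒ v = √(2L/(ρ·S·CL))
v = √(2 × 20700 / (1.11 × 17.2 × 0.914)) = √2372 = 48.7 m/s

v = 48.7 m/s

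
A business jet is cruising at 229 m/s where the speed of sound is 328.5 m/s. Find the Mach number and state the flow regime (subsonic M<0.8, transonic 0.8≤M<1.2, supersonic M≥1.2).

M = 0.697 (subsonic)

M = v/a = 229 / 328.5 = 0.697
M = 0.697 → subsonic.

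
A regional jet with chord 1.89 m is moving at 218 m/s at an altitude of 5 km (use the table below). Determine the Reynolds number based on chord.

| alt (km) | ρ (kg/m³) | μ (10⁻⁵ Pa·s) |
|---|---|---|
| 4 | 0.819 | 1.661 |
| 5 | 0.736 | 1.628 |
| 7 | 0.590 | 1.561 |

Re = 1.86×10^7

At 5 km, from the table: ρ = 0.736 kg/m³, μ = 1.628×10⁻⁵ Pa·s.
Re = ρ·v·c/μ = 0.736 × 218 × 1.89 / (1.628×10⁻⁵) = 1.86×10^7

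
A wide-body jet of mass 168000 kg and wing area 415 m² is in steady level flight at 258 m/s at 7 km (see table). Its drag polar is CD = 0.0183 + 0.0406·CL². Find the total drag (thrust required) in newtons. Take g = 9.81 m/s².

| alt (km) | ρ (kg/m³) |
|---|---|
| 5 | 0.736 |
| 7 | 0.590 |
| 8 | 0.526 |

At 7 km, from the table: ρ = 0.590 kg/m³.
Weight W = mg = 168000 × 9.81 = 1.6481×10^6 N; in level flight L = W.
q = ½ρv² = ½ × 0.59 × 258² = 19640 Pa.
CL = 2W/(ρv²S) = 2×1.6481×10^6/(0.59×258²×415) = 0.2022.
CD = 0.0183 + 0.0406 × 0.2022² = 0.01996.
D = q·S·CD = 19640 × 415 × 0.01996 = 1.627×10^5 N

D = 1.63×10^5 N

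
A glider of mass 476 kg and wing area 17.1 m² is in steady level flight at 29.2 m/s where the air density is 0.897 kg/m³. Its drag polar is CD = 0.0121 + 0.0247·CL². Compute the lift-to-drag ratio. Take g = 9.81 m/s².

L/D = 28.9

In steady level flight, lift balances weight: W = mg = 476 × 9.81 = 4669.6 N.
Dynamic pressure q = 0.5 × 0.897 × 29.2² = 382.4 Pa.
CL = 2W/(ρv²S) = 2×4669.6/(0.897×29.2²×17.1) = 0.7141.
CD = 0.0121 + 0.0247 × 0.7141² = 0.0247.
L/D = CL/CD = 0.7141 / 0.0247 = 28.9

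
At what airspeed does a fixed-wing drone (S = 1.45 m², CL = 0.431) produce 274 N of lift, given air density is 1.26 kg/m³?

L = ½ρv²S·CL ⇒ v = √(2L/(ρ·S·CL))
v = √(2 × 274 / (1.26 × 1.45 × 0.431)) = √695.9 = 26.4 m/s

v = 26.4 m/s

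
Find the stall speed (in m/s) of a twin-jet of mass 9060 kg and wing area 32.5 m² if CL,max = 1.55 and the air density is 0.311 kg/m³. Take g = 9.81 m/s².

V_stall = 107 m/s

Weight W = mg = 9060 × 9.81 = 88880 N.
From L = ½ρV²S·CL,max = W: V_stall = √(2W/(ρSCL,max)) = √(2·88880/(0.311·32.5·1.55))
V_stall = √11350 = 107 m/s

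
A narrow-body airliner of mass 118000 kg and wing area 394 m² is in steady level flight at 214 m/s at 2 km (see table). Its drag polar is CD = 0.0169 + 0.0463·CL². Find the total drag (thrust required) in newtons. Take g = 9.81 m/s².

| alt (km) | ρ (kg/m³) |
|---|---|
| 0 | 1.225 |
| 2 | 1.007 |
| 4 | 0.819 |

At 2 km, from the table: ρ = 1.007 kg/m³.
Level flight ⇒ L = W = m·g = 118000 × 9.81 = 1.1576×10^6 N.
q = ½ρv² = ½ × 1.007 × 214² = 23060 Pa.
Required CL = L/(qS) = 1.1576×10^6/(23060·394) = 0.1274.
CD = 0.0169 + 0.0463 × 0.1274² = 0.01765.
D = q·S·CD = 23060 × 394 × 0.01765 = 1.604×10^5 N

D = 1.6×10^5 N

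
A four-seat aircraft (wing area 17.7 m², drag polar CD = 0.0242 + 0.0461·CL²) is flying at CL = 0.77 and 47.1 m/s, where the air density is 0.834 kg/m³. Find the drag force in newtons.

CD = 0.0242 + 0.0461 × 0.77² = 0.05153
D = ½ρv²S·CD = ½ × 0.834 × 47.1² × 17.7 × 0.05153 = 844 N

D = 844 N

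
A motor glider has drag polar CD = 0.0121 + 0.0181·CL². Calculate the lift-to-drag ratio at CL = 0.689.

CD = 0.0121 + 0.0181 × 0.689² = 0.02069
L/D = CL/CD = 0.689 / 0.02069 = 33.3

L/D = 33.3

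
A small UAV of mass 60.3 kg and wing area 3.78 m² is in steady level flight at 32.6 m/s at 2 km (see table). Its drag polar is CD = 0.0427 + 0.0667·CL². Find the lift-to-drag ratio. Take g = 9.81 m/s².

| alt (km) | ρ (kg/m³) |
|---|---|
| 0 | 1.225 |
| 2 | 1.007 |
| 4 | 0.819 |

L/D = 6.04

At 2 km, from the table: ρ = 1.007 kg/m³.
Level flight ⇒ L = W = m·g = 60.3 × 9.81 = 591.54 N.
Dynamic pressure q = 0.5 × 1.007 × 32.6² = 535.1 Pa.
CL = W/(q·S) = 591.54 / (535.1 × 3.78) = 0.2925.
CD = 0.0427 + 0.0667 × 0.2925² = 0.0484.
L/D = CL/CD = 0.2925 / 0.0484 = 6.04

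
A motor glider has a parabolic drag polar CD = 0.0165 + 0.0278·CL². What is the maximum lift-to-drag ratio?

(L/D)max = 23.3

For CD = CD0 + K·CL², (L/D)max occurs at CL* = √(CD0/K) and equals 1/(2√(K·CD0)).
(L/D)max = 1/(2√(0.0278 × 0.0165)) = 1/(2 × 0.02142) = 23.3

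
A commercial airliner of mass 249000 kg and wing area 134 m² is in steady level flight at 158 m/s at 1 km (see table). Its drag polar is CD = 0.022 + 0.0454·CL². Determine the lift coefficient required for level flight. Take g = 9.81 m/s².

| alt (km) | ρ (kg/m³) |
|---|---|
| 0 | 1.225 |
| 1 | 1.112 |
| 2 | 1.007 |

At 1 km, from the table: ρ = 1.112 kg/m³.
Weight W = mg = 249000 × 9.81 = 2.4427×10^6 N; in level flight L = W.
Dynamic pressure q = 0.5 × 1.112 × 158² = 13880 Pa.
CL = 2W/(ρv²S) = 2×2.4427×10^6/(1.112×158²×134) = 1.313.

CL = 1.31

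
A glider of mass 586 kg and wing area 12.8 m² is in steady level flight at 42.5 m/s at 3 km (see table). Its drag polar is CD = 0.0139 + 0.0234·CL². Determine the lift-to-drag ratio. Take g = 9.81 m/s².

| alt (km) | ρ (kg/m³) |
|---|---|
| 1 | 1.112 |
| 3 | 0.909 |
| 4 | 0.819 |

At 3 km, from the table: ρ = 0.909 kg/m³.
Weight W = mg = 586 × 9.81 = 5748.7 N; in level flight L = W.
q = ½ρv² = ½ × 0.909 × 42.5² = 820.9 Pa.
Required CL = L/(qS) = 5748.7/(820.9·12.8) = 0.5471.
CD = 0.0139 + 0.0234 × 0.5471² = 0.0209.
L/D = CL/CD = 0.5471 / 0.0209 = 26.2

L/D = 26.2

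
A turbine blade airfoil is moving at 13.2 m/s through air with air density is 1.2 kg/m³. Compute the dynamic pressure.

q = ½ρv² = ½ × 1.2 × 13.2² = 105 Pa

q = 105 Pa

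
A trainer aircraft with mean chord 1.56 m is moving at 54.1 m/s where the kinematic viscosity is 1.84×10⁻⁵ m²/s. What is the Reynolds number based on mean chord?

Re = 4.59×10^6

Re = v·c/ν = 54.1 × 1.56 / (1.84×10⁻⁵) = 4.59×10^6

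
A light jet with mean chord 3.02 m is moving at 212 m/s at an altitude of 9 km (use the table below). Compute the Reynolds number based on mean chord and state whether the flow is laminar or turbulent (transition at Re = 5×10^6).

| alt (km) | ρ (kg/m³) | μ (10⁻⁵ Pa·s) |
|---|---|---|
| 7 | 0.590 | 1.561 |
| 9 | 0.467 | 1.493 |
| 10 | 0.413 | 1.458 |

At 9 km, from the table: ρ = 0.467 kg/m³, μ = 1.493×10⁻⁵ Pa·s.
Re = ρ·v·c/μ = 0.467 × 212 × 3.02 / (1.493×10⁻⁵) = 2×10^7
Since 2×10^7 > 5×10^6, the flow is turbulent.

Re = 2×10^7 (turbulent)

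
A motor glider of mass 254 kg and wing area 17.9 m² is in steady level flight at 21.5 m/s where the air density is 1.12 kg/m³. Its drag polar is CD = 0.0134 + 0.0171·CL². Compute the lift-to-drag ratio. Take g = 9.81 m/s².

L/D = 29.3

Level flight ⇒ L = W = m·g = 254 × 9.81 = 2491.7 N.
q = ½ρv² = ½ × 1.12 × 21.5² = 258.9 Pa.
Required CL = L/(qS) = 2491.7/(258.9·17.9) = 0.5378.
CD = 0.0134 + 0.0171 × 0.5378² = 0.01834.
L/D = CL/CD = 0.5378 / 0.01834 = 29.3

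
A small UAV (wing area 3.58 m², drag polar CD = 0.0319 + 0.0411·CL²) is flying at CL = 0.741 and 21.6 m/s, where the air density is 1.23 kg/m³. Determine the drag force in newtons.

CD = 0.0319 + 0.0411 × 0.741² = 0.05447
D = ½ρv²S·CD = ½ × 1.23 × 21.6² × 3.58 × 0.05447 = 56 N

D = 56 N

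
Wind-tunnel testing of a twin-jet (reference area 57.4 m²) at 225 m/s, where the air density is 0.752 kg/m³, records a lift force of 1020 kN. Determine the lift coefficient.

From L = ½ρv²S·CL, rearranging gives CL = 2L/(ρv²S).
CL = 2 × 1.02×10^6 / (0.752 × 225² × 57.4) = 0.934

CL = 0.934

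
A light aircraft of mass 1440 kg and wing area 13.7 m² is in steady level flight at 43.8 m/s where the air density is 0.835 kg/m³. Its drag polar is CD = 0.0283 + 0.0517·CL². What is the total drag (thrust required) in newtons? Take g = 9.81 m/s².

D = 1250 N

Weight W = mg = 1440 × 9.81 = 14126 N; in level flight L = W.
q = ½ρv² = ½ × 0.835 × 43.8² = 800.9 Pa.
CL = W/(q·S) = 14126 / (800.9 × 13.7) = 1.287.
CD = 0.0283 + 0.0517 × 1.287² = 0.114.
D = q·S·CD = 800.9 × 13.7 × 0.114 = 1251 N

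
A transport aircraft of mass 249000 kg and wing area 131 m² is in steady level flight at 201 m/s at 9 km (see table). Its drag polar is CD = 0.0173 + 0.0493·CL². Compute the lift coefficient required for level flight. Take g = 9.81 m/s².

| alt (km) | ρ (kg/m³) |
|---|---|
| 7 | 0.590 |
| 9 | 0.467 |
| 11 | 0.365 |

At 9 km, from the table: ρ = 0.467 kg/m³.
Weight W = mg = 249000 × 9.81 = 2.4427×10^6 N; in level flight L = W.
q = ½ρv² = ½ × 0.467 × 201² = 9434 Pa.
Required CL = L/(qS) = 2.4427×10^6/(9434·131) = 1.977.

CL = 1.98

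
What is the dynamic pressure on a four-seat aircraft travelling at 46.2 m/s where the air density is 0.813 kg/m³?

q = 868 Pa

q = ½ρv² = ½ × 0.813 × 46.2² = 868 Pa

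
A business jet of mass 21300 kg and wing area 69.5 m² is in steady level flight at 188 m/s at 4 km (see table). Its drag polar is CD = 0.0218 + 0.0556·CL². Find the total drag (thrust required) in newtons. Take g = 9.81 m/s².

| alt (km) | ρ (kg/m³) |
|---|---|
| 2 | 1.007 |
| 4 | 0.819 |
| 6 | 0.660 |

At 4 km, from the table: ρ = 0.819 kg/m³.
Level flight ⇒ L = W = m·g = 21300 × 9.81 = 2.0895×10^5 N.
Dynamic pressure q = 0.5 × 0.819 × 188² = 14470 Pa.
CL = 2W/(ρv²S) = 2×2.0895×10^5/(0.819×188²×69.5) = 0.2077.
CD = 0.0218 + 0.0556 × 0.2077² = 0.0242.
D = q·S·CD = 14470 × 69.5 × 0.0242 = 24340 N

D = 24300 N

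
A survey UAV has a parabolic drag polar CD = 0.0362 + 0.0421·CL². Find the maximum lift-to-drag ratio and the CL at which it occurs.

For CD = CD0 + K·CL², (L/D)max occurs at CL* = √(CD0/K) and equals 1/(2√(K·CD0)).
(L/D)max = 1/(2√(0.0421 × 0.0362)) = 1/(2 × 0.03904) = 12.8
CL* = √(0.0362/0.0421) = 0.927

(L/D)max = 12.8, at CL = 0.927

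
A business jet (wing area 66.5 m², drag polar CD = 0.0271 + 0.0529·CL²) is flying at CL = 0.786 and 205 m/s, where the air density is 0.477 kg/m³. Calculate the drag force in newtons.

D = 39800 N

CD = 0.0271 + 0.0529 × 0.786² = 0.05978
D = ½ρv²S·CD = ½ × 0.477 × 205² × 66.5 × 0.05978 = 39800 N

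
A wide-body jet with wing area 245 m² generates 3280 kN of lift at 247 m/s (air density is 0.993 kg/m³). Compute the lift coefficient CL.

CL = 0.442

From L = ½ρv²S·CL, rearranging gives CL = 2L/(ρv²S).
CL = 2 × 3.28×10^6 / (0.993 × 247² × 245) = 0.442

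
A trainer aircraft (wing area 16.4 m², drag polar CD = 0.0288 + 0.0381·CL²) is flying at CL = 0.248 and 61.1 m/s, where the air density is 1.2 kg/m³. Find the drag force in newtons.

CD = 0.0288 + 0.0381 × 0.248² = 0.03114
D = ½ρv²S·CD = ½ × 1.2 × 61.1² × 16.4 × 0.03114 = 1140 N

D = 1140 N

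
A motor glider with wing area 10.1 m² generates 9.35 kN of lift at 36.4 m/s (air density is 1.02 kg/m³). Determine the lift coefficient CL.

CL = 1.37

From L = ½ρv²S·CL, rearranging gives CL = 2L/(ρv²S).
CL = 2 × 9350 / (1.02 × 36.4² × 10.1) = 1.37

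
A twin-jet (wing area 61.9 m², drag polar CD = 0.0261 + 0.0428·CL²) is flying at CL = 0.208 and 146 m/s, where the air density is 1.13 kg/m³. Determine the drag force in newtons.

CD = 0.0261 + 0.0428 × 0.208² = 0.02795
D = ½ρv²S·CD = ½ × 1.13 × 146² × 61.9 × 0.02795 = 20800 N

D = 20800 N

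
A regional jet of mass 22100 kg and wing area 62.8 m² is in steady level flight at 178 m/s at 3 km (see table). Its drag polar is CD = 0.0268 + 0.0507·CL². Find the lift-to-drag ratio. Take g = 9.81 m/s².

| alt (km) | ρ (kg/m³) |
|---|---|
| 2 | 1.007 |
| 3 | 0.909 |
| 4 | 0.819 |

At 3 km, from the table: ρ = 0.909 kg/m³.
Level flight ⇒ L = W = m·g = 22100 × 9.81 = 2.168×10^5 N.
Dynamic pressure q = 0.5 × 0.909 × 178² = 14400 Pa.
CL = W/(q·S) = 2.168×10^5 / (14400 × 62.8) = 0.2397.
CD = 0.0268 + 0.0507 × 0.2397² = 0.02971.
L/D = CL/CD = 0.2397 / 0.02971 = 8.07

L/D = 8.07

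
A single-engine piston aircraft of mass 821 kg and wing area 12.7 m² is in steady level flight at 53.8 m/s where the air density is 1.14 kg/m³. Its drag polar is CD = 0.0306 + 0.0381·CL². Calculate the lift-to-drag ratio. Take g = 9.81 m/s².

L/D = 10.6

In steady level flight, lift balances weight: W = mg = 821 × 9.81 = 8054 N.
q = ½ρv² = ½ × 1.14 × 53.8² = 1650 Pa.
CL = W/(q·S) = 8054 / (1650 × 12.7) = 0.3844.
CD = 0.0306 + 0.0381 × 0.3844² = 0.03623.
L/D = CL/CD = 0.3844 / 0.03623 = 10.6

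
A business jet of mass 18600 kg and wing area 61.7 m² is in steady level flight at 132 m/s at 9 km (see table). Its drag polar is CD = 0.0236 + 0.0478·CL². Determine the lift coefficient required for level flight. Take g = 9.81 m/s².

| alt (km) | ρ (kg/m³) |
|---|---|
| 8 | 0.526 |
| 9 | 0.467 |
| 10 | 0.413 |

At 9 km, from the table: ρ = 0.467 kg/m³.
In steady level flight, lift balances weight: W = mg = 18600 × 9.81 = 1.8247×10^5 N.
q = ½ρv² = ½ × 0.467 × 132² = 4069 Pa.
Required CL = L/(qS) = 1.8247×10^5/(4069·61.7) = 0.7269.

CL = 0.727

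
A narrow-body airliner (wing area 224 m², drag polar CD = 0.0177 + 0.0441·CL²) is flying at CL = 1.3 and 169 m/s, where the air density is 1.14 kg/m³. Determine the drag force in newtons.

D = 3.36×10^5 N

CD = 0.0177 + 0.0441 × 1.3² = 0.09223
D = ½ρv²S·CD = ½ × 1.14 × 169² × 224 × 0.09223 = 3.36×10^5 N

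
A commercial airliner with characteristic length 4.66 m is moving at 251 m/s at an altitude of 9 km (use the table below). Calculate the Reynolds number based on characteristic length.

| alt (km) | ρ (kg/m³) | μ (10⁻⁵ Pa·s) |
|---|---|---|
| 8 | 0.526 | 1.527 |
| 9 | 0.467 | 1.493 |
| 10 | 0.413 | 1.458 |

Re = 3.66×10^7

At 9 km, from the table: ρ = 0.467 kg/m³, μ = 1.493×10⁻⁵ Pa·s.
Re = ρ·v·c/μ = 0.467 × 251 × 4.66 / (1.493×10⁻⁵) = 3.66×10^7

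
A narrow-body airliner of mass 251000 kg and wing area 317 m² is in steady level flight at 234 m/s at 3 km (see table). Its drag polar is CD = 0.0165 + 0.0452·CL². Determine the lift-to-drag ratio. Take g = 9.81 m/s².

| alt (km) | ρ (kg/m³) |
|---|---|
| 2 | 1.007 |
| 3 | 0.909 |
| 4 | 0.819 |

L/D = 14.9

At 3 km, from the table: ρ = 0.909 kg/m³.
Level flight ⇒ L = W = m·g = 251000 × 9.81 = 2.4623×10^6 N.
Dynamic pressure q = 0.5 × 0.909 × 234² = 24890 Pa.
Required CL = L/(qS) = 2.4623×10^6/(24890·317) = 0.3121.
CD = 0.0165 + 0.0452 × 0.3121² = 0.0209.
L/D = CL/CD = 0.3121 / 0.0209 = 14.9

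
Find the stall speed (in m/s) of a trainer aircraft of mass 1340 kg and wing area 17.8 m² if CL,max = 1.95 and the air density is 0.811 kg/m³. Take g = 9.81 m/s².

V_stall = 30.6 m/s

At stall, lift equals weight: L = W = m·g = 1340 × 9.81 = 13150 N.
V_stall = √(2W/(ρ·S·CL,max)) = √(2 × 13150 / (0.811 × 17.8 × 1.95))
V_stall = √934 = 30.6 m/s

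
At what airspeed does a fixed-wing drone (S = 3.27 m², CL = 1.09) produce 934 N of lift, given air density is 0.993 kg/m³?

L = ½ρv²S·CL ⇒ v = √(2L/(ρ·S·CL))
v = √(2 × 934 / (0.993 × 3.27 × 1.09)) = √527.8 = 23 m/s

v = 23 m/s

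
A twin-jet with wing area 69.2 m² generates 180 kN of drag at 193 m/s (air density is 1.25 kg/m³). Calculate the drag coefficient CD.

From D = ½ρv²S·CD, rearranging gives CD = 2D/(ρv²S).
CD = 2 × 1.8×10^5 / (1.25 × 193² × 69.2) = 0.112

CD = 0.112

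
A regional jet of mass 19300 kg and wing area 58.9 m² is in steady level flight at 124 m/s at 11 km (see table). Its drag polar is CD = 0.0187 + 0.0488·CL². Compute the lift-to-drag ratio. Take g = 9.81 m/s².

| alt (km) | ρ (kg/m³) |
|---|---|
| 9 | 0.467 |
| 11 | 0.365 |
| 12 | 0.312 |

L/D = 13.8

At 11 km, from the table: ρ = 0.365 kg/m³.
Level flight ⇒ L = W = m·g = 19300 × 9.81 = 1.8933×10^5 N.
q = ½ρv² = ½ × 0.365 × 124² = 2806 Pa.
CL = W/(q·S) = 1.8933×10^5 / (2806 × 58.9) = 1.146.
CD = 0.0187 + 0.0488 × 1.146² = 0.08274.
L/D = CL/CD = 1.146 / 0.08274 = 13.8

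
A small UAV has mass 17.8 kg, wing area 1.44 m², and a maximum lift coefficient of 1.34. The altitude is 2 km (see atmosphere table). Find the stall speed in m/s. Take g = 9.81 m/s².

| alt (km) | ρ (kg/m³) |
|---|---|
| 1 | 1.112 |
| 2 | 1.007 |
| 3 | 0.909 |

V_stall = 13.4 m/s

At 2 km, from the table: ρ = 1.007 kg/m³.
Stall occurs when L = W at CL,max. W = mg = 17.8 × 9.81 = 174.6 N.
V_stall = √(2W/(ρ·S·CL,max)) = √(2 × 174.6 / (1.007 × 1.44 × 1.34))
V_stall = √179.7 = 13.4 m/s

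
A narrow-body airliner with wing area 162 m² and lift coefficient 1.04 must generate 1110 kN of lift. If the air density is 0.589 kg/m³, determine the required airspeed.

v = 150 m/s

L = ½ρv²S·CL ⇒ v = √(2L/(ρ·S·CL))
v = √(2 × 1.11×10^6 / (0.589 × 162 × 1.04)) = √22370 = 150 m/s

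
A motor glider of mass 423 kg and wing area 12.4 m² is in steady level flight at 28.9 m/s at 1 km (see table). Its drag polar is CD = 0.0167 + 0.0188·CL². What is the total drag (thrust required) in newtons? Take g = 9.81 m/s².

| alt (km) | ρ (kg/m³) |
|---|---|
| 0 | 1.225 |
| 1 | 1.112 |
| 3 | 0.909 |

D = 152 N

At 1 km, from the table: ρ = 1.112 kg/m³.
Level flight ⇒ L = W = m·g = 423 × 9.81 = 4149.6 N.
q = ½ρv² = ½ × 1.112 × 28.9² = 464.4 Pa.
CL = 2W/(ρv²S) = 2×4149.6/(1.112×28.9²×12.4) = 0.7206.
CD = 0.0167 + 0.0188 × 0.7206² = 0.02646.
D = q·S·CD = 464.4 × 12.4 × 0.02646 = 152.4 N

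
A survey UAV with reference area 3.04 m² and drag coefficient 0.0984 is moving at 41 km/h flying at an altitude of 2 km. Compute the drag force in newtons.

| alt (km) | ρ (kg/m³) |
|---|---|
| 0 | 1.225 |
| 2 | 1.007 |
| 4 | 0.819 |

At 2 km, from the table: ρ = 1.007 kg/m³.
Convert speed: v = 41 km/h ÷ 3.6 = 11.39 m/s.
D = ½ρv²S·CD = ½ × 1.007 × 11.39² × 3.04 × 0.0984 = 19.5 N

D = 19.5 N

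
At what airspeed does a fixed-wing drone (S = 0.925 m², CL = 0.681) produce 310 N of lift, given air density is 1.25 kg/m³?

v = 28.1 m/s

L = ½ρv²S·CL ⇒ v = √(2L/(ρ·S·CL))
v = √(2 × 310 / (1.25 × 0.925 × 0.681)) = √787.4 = 28.1 m/s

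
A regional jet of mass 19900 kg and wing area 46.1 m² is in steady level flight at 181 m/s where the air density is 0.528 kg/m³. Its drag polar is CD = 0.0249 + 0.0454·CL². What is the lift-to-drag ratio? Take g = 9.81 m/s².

In steady level flight, lift balances weight: W = mg = 19900 × 9.81 = 1.9522×10^5 N.
Dynamic pressure q = 0.5 × 0.528 × 181² = 8649 Pa.
CL = W/(q·S) = 1.9522×10^5 / (8649 × 46.1) = 0.4896.
CD = 0.0249 + 0.0454 × 0.4896² = 0.03578.
L/D = CL/CD = 0.4896 / 0.03578 = 13.7

L/D = 13.7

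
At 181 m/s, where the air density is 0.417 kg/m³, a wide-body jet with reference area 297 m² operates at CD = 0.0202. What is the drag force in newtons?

D = 41000 N

D = ½ρv²S·CD = ½ × 0.417 × 181² × 297 × 0.0202 = 41000 N ≈ 41 kN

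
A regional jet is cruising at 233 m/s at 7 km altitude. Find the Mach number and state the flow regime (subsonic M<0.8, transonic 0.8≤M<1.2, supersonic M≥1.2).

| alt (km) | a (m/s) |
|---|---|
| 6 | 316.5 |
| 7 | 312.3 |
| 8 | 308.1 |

M = 0.746 (subsonic)

At 7 km, from the table: a = 312.3 m/s.
M = v/a = 233 / 312.3 = 0.746
M = 0.746 → subsonic.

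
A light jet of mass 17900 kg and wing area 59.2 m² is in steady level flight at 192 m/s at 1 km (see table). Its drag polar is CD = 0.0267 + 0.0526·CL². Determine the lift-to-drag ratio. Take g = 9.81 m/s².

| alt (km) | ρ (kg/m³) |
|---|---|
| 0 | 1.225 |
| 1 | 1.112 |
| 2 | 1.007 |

At 1 km, from the table: ρ = 1.112 kg/m³.
Level flight ⇒ L = W = m·g = 17900 × 9.81 = 1.756×10^5 N.
Dynamic pressure q = 0.5 × 1.112 × 192² = 20500 Pa.
CL = 2W/(ρv²S) = 2×1.756×10^5/(1.112×192²×59.2) = 0.1447.
CD = 0.0267 + 0.0526 × 0.1447² = 0.0278.
L/D = CL/CD = 0.1447 / 0.0278 = 5.21

L/D = 5.21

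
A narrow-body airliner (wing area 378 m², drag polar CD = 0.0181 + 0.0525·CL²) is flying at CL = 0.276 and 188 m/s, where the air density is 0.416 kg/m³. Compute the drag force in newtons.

D = 61400 N

CD = 0.0181 + 0.0525 × 0.276² = 0.0221
D = ½ρv²S·CD = ½ × 0.416 × 188² × 378 × 0.0221 = 61400 N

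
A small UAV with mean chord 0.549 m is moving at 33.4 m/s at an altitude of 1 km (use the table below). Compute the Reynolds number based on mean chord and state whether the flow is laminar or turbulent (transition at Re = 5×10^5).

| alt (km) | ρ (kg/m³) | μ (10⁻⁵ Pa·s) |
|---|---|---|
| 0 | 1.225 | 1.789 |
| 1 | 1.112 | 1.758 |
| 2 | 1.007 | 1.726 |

Re = 1.16×10^6 (turbulent)

At 1 km, from the table: ρ = 1.112 kg/m³, μ = 1.758×10⁻⁵ Pa·s.
Re = ρ·v·c/μ = 1.112 × 33.4 × 0.549 / (1.758×10⁻⁵) = 1.16×10^6
Since 1.16×10^6 > 5×10^5, the flow is turbulent.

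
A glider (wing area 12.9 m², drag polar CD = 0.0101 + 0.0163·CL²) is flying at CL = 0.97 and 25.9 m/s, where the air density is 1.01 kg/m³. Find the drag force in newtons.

D = 111 N

CD = 0.0101 + 0.0163 × 0.97² = 0.02544
D = ½ρv²S·CD = ½ × 1.01 × 25.9² × 12.9 × 0.02544 = 111 N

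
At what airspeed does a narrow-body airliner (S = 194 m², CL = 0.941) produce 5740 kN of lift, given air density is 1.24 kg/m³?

L = ½ρv²S·CL ⇒ v = √(2L/(ρ·S·CL))
v = √(2 × 5.74×10^6 / (1.24 × 194 × 0.941)) = √50710 = 225 m/s

v = 225 m/s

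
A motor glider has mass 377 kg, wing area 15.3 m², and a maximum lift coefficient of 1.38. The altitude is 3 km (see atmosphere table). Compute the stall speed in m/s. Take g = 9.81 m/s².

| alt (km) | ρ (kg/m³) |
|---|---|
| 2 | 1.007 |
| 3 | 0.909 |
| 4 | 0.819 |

V_stall = 19.6 m/s

At 3 km, from the table: ρ = 0.909 kg/m³.
At stall, lift equals weight: L = W = m·g = 377 × 9.81 = 3698 N.
V_stall = √(2W/(ρ·S·CL,max)) = √(2 × 3698 / (0.909 × 15.3 × 1.38))
V_stall = √385.4 = 19.6 m/s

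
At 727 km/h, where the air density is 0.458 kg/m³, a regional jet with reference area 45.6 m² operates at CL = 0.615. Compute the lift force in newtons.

Convert speed: v = 727 km/h ÷ 3.6 = 201.9 m/s.
Dynamic pressure q = ½ρv² = ½ × 0.458 × 201.9² = 9339 Pa.
L = q·S·CL = 9339 × 45.6 × 0.615 = 2.62×10^5 N ≈ 262 kN

L = 2.62×10^5 N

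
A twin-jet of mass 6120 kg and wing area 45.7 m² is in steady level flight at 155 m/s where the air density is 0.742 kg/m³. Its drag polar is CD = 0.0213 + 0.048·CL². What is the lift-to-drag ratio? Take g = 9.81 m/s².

L/D = 6.6

Level flight ⇒ L = W = m·g = 6120 × 9.81 = 60037 N.
Dynamic pressure q = 0.5 × 0.742 × 155² = 8913 Pa.
Required CL = L/(qS) = 60037/(8913·45.7) = 0.1474.
CD = 0.0213 + 0.048 × 0.1474² = 0.02234.
L/D = CL/CD = 0.1474 / 0.02234 = 6.6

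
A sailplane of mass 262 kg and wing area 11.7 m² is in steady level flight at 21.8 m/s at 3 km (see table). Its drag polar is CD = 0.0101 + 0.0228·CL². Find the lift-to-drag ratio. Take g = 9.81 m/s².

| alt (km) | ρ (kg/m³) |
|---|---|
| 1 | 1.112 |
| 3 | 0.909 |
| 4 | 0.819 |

At 3 km, from the table: ρ = 0.909 kg/m³.
In steady level flight, lift balances weight: W = mg = 262 × 9.81 = 2570.2 N.
Dynamic pressure q = 0.5 × 0.909 × 21.8² = 216 Pa.
Required CL = L/(qS) = 2570.2/(216·11.7) = 1.017.
CD = 0.0101 + 0.0228 × 1.017² = 0.03368.
L/D = CL/CD = 1.017 / 0.03368 = 30.2

L/D = 30.2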